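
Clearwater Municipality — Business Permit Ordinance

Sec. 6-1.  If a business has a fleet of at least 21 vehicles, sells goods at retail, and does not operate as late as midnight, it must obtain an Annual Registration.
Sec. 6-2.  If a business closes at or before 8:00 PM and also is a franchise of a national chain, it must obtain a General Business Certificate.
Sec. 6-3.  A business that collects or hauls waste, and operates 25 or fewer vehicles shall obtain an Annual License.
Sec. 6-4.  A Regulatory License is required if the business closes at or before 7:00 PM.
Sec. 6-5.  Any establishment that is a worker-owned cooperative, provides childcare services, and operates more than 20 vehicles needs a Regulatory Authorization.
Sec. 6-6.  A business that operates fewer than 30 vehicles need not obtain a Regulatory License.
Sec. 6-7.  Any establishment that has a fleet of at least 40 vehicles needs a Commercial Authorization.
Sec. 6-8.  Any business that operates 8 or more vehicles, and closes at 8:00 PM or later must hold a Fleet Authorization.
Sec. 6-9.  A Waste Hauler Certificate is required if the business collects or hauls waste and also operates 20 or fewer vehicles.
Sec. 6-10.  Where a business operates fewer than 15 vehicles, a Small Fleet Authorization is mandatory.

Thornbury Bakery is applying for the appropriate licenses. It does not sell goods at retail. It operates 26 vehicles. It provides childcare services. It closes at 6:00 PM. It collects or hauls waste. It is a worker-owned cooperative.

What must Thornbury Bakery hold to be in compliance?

Sec. 6-1. vehicles 26 ≥ 21; does not sell goods at retail; closes 6:00 PM, at/before midnight → Annual Registration not required.
Sec. 6-2. closes 6:00 PM, at/before 8:00 PM; is a worker-owned cooperative (not: is a franchise of a national chain) → General Business Certificate not required.
Sec. 6-3. collects or hauls waste; vehicles 26 > 25 → Annual License not required.
Sec. 6-4. closes 6:00 PM, at/before 7:00 PM → Regulatory License required.
Sec. 6-5. is a worker-owned cooperative; provides childcare services; vehicles 26 > 20 → Regulatory Authorization required.
Sec. 6-6. vehicles 26 < 30 → exempt from Regulatory License.
Sec. 6-7. vehicles 26 < 40 → Commercial Authorization not required.
Sec. 6-8. vehicles 26 ≥ 8; closes 6:00 PM, at/before 8:00 PM → Fleet Authorization not required.
Sec. 6-9. collects or hauls waste; vehicles 26 > 20 → Waste Hauler Certificate not required.
Sec. 6-10. vehicles 26 ≥ 15 → Small Fleet Authorization not required.

Regulatory Authorization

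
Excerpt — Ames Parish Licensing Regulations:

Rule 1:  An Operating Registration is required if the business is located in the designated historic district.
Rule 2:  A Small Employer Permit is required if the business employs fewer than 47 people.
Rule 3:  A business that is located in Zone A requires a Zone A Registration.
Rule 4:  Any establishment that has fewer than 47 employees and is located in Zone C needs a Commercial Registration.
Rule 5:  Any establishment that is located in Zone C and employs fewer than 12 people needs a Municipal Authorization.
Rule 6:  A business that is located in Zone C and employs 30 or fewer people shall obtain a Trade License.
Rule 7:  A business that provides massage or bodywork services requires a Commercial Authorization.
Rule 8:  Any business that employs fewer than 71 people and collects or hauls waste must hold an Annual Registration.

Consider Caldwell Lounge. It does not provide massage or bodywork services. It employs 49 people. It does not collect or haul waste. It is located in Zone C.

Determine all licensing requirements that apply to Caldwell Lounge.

None

Rule 1: is located in Zone C (not: is located in the designated historic district) → Operating Registration not required.
Rule 2: employees 49 ≥ 47 → Small Employer Permit not required.
Rule 3: is located in Zone C (not: is located in Zone A) → Zone A Registration not required.
Rule 4: employees 49 ≥ 47; is located in Zone C → Commercial Registration not required.
Rule 5: is located in Zone C; employees 49 ≥ 12 → Municipal Authorization not required.
Rule 6: is located in Zone C; employees 49 > 30 → Trade License not required.
Rule 7: does not provide massage or bodywork services → Commercial Authorization not required.
Rule 8: employees 49 < 71; does not collect or haul waste → Annual Registration not required.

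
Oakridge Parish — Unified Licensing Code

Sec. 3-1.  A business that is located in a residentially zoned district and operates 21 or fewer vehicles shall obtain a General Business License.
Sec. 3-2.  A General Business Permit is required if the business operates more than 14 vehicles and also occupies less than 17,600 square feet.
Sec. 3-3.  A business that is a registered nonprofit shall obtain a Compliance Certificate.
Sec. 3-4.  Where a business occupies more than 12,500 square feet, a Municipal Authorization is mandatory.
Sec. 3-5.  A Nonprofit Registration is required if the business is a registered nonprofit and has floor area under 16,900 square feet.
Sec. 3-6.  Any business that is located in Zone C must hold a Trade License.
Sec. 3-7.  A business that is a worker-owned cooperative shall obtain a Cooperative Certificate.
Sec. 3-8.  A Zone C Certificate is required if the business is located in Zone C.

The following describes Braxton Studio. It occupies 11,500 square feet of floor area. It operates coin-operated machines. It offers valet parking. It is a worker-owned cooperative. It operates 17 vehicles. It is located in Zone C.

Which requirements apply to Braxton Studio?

Cooperative Certificate, General Business Permit, Trade License, Zone C Certificate

Sec. 3-1. is located in Zone C (not: is located in a residentially zoned district); vehicles 17 ≤ 21 → General Business License not required.
Sec. 3-2. vehicles 17 > 14; floor area 11,500 square feet < 17,600 square feet → General Business Permit required.
Sec. 3-3. is a worker-owned cooperative (not: is a registered nonprofit) → Compliance Certificate not required.
Sec. 3-4. floor area 11,500 square feet ≤ 12,500 square feet → Municipal Authorization not required.
Sec. 3-5. is a worker-owned cooperative (not: is a registered nonprofit); floor area 11,500 square feet < 16,900 square feet → Nonprofit Registration not required.
Sec. 3-6. is located in Zone C → Trade License required.
Sec. 3-7. is a worker-owned cooperative → Cooperative Certificate required.
Sec. 3-8. is located in Zone C → Zone C Certificate required.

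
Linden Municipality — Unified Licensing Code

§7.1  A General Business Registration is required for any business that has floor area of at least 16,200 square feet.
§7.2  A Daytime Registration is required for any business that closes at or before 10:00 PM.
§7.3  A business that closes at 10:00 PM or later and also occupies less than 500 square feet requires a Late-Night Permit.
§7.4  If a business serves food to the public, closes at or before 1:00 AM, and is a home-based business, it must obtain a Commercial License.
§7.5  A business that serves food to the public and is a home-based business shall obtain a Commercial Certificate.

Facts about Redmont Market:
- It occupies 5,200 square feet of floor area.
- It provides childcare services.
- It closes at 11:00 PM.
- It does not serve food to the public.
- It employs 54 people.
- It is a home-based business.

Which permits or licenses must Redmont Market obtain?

None

§7.1 floor area 5,200 square feet < 16,200 square feet → General Business Registration not required.
§7.2 closes 11:00 PM, after 10:00 PM → Daytime Registration not required.
§7.3 closes 11:00 PM, after 10:00 PM; floor area 5,200 square feet ≥ 500 square feet → Late-Night Permit not required.
§7.4 does not serve food to the public; closes 11:00 PM, at/before 1:00 AM; is a home-based business → Commercial License not required.
§7.5 does not serve food to the public; is a home-based business → Commercial Certificate not required.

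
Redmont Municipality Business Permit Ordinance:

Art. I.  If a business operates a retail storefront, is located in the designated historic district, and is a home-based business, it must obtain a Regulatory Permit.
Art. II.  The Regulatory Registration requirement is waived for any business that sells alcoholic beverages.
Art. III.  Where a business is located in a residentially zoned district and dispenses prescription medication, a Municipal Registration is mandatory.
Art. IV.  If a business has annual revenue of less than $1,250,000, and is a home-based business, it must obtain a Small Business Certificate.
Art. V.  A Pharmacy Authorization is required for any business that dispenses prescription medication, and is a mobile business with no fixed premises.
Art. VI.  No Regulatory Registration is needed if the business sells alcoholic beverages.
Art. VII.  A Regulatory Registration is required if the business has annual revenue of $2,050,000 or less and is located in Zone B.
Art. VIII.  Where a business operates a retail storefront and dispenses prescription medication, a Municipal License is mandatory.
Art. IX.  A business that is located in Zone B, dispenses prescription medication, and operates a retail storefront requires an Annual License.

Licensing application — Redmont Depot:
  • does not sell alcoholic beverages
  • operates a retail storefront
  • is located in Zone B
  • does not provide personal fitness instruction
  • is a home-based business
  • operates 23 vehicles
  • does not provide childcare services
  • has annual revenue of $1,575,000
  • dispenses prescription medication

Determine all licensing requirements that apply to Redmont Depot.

Annual License, Municipal License, Regulatory Registration

Art. I. operates a retail storefront; is located in Zone B (not: is located in the designated historic district); is a home-based business → Regulatory Permit not required.
Art. II. does not sell alcoholic beverages → Regulatory Registration exemption does not apply.
Art. III. is located in Zone B (not: is located in a residentially zoned district); dispenses prescription medication → Municipal Registration not required.
Art. IV. revenue $1,575,000 ≥ $1,250,000; is a home-based business → Small Business Certificate not required.
Art. V. dispenses prescription medication; is a home-based business (not: is a mobile business with no fixed premises) → Pharmacy Authorization not required.
Art. VI. does not sell alcoholic beverages → Regulatory Registration exemption does not apply.
Art. VII. revenue $1,575,000 ≤ $2,050,000; is located in Zone B → Regulatory Registration required.
Art. VIII. operates a retail storefront; dispenses prescription medication → Municipal License required.
Art. IX. is located in Zone B; dispenses prescription medication; operates a retail storefront → Annual License required.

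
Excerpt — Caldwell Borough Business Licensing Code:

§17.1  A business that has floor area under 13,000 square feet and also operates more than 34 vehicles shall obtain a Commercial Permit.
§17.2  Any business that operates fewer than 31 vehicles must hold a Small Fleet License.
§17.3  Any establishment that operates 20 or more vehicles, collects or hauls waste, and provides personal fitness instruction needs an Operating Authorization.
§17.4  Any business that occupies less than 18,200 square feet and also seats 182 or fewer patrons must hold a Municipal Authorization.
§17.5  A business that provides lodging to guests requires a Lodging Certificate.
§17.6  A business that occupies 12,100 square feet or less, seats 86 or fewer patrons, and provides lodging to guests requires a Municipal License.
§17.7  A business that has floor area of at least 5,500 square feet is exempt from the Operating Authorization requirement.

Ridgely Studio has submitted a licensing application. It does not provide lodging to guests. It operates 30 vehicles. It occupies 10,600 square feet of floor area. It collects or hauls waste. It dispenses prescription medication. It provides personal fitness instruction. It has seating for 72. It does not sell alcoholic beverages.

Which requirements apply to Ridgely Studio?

§17.1 floor area 10,600 square feet < 13,000 square feet; vehicles 30 ≤ 34 → Commercial Permit not required.
§17.2 vehicles 30 < 31 → Small Fleet License required.
§17.3 vehicles 30 ≥ 20; collects or hauls waste; provides personal fitness instruction → Operating Authorization required.
§17.4 floor area 10,600 square feet < 18,200 square feet; seating 72 ≤ 182 → Municipal Authorization required.
§17.5 does not provide lodging to guests → Lodging Certificate not required.
§17.6 floor area 10,600 square feet ≤ 12,100 square feet; seating 72 ≤ 86; does not provide lodging to guests → Municipal License not required.
§17.7 floor area 10,600 square feet ≥ 5,500 square feet → exempt from Operating Authorization.

Municipal Authorization, Small Fleet License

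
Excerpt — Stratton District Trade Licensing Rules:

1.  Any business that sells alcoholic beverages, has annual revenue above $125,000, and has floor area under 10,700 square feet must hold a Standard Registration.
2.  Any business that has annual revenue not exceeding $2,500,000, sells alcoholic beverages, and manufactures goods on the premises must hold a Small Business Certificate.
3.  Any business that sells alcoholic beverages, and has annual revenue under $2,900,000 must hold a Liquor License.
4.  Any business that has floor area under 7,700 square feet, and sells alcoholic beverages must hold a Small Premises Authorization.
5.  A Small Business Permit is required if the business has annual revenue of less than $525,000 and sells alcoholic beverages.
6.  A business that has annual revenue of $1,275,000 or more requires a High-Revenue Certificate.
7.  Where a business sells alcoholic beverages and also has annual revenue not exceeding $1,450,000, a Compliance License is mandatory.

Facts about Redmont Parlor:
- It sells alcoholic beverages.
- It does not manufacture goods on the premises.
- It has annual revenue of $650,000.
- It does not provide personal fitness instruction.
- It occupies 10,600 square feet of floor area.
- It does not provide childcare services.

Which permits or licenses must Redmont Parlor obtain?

Compliance License, Liquor License, Standard Registration

1. sells alcoholic beverages; revenue $650,000 > $125,000; floor area 10,600 square feet < 10,700 square feet → Standard Registration required.
2. revenue $650,000 ≤ $2,500,000; sells alcoholic beverages; does not manufacture goods on the premises → Small Business Certificate not required.
3. sells alcoholic beverages; revenue $650,000 < $2,900,000 → Liquor License required.
4. floor area 10,600 square feet ≥ 7,700 square feet; sells alcoholic beverages → Small Premises Authorization not required.
5. revenue $650,000 ≥ $525,000; sells alcoholic beverages → Small Business Permit not required.
6. revenue $650,000 < $1,275,000 → High-Revenue Certificate not required.
7. sells alcoholic beverages; revenue $650,000 ≤ $1,450,000 → Compliance License required.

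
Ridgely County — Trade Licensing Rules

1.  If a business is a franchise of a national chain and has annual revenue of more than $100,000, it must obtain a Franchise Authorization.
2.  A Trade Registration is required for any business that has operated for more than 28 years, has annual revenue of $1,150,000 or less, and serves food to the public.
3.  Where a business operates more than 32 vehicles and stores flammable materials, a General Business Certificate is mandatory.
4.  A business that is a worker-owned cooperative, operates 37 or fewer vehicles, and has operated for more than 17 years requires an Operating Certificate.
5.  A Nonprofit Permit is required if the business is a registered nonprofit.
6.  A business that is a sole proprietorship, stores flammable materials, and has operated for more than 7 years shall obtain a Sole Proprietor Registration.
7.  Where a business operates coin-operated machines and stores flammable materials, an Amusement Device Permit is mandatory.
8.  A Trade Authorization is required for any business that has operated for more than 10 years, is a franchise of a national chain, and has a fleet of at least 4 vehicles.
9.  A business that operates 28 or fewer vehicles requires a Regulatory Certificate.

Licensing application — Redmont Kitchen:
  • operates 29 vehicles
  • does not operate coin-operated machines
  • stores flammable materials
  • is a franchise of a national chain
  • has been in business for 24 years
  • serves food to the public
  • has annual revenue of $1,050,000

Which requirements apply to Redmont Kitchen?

Franchise Authorization, Trade Authorization

1. is a franchise of a national chain; revenue $1,050,000 > $100,000 → Franchise Authorization required.
2. years in business 24 ≤ 28; revenue $1,050,000 ≤ $1,150,000; serves food to the public → Trade Registration not required.
3. vehicles 29 ≤ 32; stores flammable materials → General Business Certificate not required.
4. is a franchise of a national chain (not: is a worker-owned cooperative); vehicles 29 ≤ 37; years in business 24 > 17 → Operating Certificate not required.
5. is a franchise of a national chain (not: is a registered nonprofit) → Nonprofit Permit not required.
6. is a franchise of a national chain (not: is a sole proprietorship); stores flammable materials; years in business 24 > 7 → Sole Proprietor Registration not required.
7. does not operate coin-operated machines; stores flammable materials → Amusement Device Permit not required.
8. years in business 24 > 10; is a franchise of a national chain; vehicles 29 ≥ 4 → Trade Authorization required.
9. vehicles 29 > 28 → Regulatory Certificate not required.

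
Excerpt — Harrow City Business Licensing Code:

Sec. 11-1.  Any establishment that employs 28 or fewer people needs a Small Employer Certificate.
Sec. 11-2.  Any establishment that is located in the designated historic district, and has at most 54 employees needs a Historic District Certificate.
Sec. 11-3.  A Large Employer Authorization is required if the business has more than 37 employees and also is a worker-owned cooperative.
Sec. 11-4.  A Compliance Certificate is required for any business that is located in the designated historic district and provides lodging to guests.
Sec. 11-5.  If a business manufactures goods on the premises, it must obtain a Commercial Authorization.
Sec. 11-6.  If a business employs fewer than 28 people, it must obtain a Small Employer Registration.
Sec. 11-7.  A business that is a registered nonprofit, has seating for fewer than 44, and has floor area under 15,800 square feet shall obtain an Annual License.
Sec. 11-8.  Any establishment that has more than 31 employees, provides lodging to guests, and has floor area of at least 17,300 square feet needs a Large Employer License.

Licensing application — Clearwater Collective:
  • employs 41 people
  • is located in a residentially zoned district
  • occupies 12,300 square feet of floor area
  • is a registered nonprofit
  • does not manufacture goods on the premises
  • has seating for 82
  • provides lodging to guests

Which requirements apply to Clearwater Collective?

None

Sec. 11-1. employees 41 > 28 → Small Employer Certificate not required.
Sec. 11-2. is located in a residentially zoned district (not: is located in the designated historic district); employees 41 ≤ 54 → Historic District Certificate not required.
Sec. 11-3. employees 41 > 37; is a registered nonprofit (not: is a worker-owned cooperative) → Large Employer Authorization not required.
Sec. 11-4. is located in a residentially zoned district (not: is located in the designated historic district); provides lodging to guests → Compliance Certificate not required.
Sec. 11-5. does not manufacture goods on the premises → Commercial Authorization not required.
Sec. 11-6. employees 41 ≥ 28 → Small Employer Registration not required.
Sec. 11-7. is a registered nonprofit; seating 82 ≥ 44; floor area 12,300 square feet < 15,800 square feet → Annual License not required.
Sec. 11-8. employees 41 > 31; provides lodging to guests; floor area 12,300 square feet < 17,300 square feet → Large Employer License not required.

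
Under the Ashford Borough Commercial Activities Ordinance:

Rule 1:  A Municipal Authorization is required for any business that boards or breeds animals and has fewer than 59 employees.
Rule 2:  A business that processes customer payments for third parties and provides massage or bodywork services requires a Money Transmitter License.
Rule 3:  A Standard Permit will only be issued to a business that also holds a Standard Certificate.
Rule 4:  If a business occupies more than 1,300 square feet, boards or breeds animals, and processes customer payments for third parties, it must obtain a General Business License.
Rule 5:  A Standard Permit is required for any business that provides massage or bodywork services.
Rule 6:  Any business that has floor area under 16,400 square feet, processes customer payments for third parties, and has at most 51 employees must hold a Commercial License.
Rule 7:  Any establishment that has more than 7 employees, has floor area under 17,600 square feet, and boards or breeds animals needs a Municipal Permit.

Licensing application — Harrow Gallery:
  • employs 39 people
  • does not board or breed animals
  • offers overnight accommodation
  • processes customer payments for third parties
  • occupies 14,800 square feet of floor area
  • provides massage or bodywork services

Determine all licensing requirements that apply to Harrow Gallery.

Rule 1: does not board or breed animals; employees 39 < 59 → Municipal Authorization not required.
Rule 2: processes customer payments for third parties; provides massage or bodywork services → Money Transmitter License required.
Rule 3: Standard Permit is required → Standard Certificate also required.
Rule 4: floor area 14,800 square feet > 1,300 square feet; does not board or breed animals; processes customer payments for third parties → General Business License not required.
Rule 5: provides massage or bodywork services → Standard Permit required.
Rule 6: floor area 14,800 square feet < 16,400 square feet; processes customer payments for third parties; employees 39 ≤ 51 → Commercial License required.
Rule 7: employees 39 > 7; floor area 14,800 square feet < 17,600 square feet; does not board or breed animals → Municipal Permit not required.

Commercial License, Money Transmitter License, Standard Certificate, Standard Permit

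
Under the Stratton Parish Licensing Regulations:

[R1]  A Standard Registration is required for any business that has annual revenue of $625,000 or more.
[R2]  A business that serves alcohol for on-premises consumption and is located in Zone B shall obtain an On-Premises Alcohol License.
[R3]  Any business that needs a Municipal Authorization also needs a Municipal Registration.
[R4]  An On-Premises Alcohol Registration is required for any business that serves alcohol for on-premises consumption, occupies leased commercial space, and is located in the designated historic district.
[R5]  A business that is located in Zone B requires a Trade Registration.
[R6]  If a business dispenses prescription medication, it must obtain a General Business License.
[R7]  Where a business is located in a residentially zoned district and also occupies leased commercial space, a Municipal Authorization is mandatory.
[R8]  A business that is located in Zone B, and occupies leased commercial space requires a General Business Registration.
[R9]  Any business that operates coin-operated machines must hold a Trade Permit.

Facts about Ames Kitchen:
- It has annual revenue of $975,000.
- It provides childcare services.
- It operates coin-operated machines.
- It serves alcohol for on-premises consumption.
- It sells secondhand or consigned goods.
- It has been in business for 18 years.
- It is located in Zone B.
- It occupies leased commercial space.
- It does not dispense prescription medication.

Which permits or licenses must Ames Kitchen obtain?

[R1] revenue $975,000 ≥ $625,000 → Standard Registration required.
[R2] serves alcohol for on-premises consumption; is located in Zone B → On-Premises Alcohol License required.
[R3] Municipal Authorization is not required → no effect.
[R4] serves alcohol for on-premises consumption; occupies leased commercial space; is located in Zone B (not: is located in the designated historic district) → On-Premises Alcohol Registration not required.
[R5] is located in Zone B → Trade Registration required.
[R6] does not dispense prescription medication → General Business License not required.
[R7] is located in Zone B (not: is located in a residentially zoned district); occupies leased commercial space → Municipal Authorization not required.
[R8] is located in Zone B; occupies leased commercial space → General Business Registration required.
[R9] operates coin-operated machines → Trade Permit required.

General Business Registration, On-Premises Alcohol License, Standard Registration, Trade Permit, Trade Registration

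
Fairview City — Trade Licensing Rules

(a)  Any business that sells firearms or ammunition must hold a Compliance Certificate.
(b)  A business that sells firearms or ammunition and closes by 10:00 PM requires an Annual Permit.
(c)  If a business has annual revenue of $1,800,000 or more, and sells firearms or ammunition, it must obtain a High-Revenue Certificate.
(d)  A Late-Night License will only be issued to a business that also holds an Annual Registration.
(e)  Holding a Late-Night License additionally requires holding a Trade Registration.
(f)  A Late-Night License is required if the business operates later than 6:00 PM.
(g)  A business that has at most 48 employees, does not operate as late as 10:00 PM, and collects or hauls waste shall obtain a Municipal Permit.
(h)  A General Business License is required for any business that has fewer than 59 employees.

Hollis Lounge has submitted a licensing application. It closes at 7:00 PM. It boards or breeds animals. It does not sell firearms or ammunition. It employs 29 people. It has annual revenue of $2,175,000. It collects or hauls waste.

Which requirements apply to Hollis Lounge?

Annual Registration, General Business License, Late-Night License, Municipal Permit, Trade Registration

(a) does not sell firearms or ammunition → Compliance Certificate not required.
(b) does not sell firearms or ammunition; closes 7:00 PM, at/before 10:00 PM → Annual Permit not required.
(c) revenue $2,175,000 ≥ $1,800,000; does not sell firearms or ammunition → High-Revenue Certificate not required.
(d) Late-Night License is required → Annual Registration also required.
(e) Late-Night License is required → Trade Registration also required.
(f) closes 7:00 PM, after 6:00 PM → Late-Night License required.
(g) employees 29 ≤ 48; closes 7:00 PM, at/before 10:00 PM; collects or hauls waste → Municipal Permit required.
(h) employees 29 < 59 → General Business License required.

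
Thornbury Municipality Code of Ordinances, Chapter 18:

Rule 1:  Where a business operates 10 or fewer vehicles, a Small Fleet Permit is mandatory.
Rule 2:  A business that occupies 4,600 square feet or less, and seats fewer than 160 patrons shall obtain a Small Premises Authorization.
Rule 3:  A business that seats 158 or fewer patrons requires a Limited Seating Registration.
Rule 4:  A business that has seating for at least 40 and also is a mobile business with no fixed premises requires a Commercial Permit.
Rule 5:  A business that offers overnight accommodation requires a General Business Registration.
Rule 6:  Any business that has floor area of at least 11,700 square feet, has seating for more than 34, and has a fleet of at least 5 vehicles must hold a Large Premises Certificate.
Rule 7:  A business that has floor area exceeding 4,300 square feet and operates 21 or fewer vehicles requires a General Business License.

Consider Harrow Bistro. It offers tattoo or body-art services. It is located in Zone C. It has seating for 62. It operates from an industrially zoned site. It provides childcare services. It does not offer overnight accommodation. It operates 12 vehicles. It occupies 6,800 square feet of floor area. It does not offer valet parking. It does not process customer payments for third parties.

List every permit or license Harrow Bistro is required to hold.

General Business License, Limited Seating Registration

Rule 1: vehicles 12 > 10 → Small Fleet Permit not required.
Rule 2: floor area 6,800 square feet > 4,600 square feet; seating 62 < 160 → Small Premises Authorization not required.
Rule 3: seating 62 ≤ 158 → Limited Seating Registration required.
Rule 4: seating 62 ≥ 40; operates from an industrially zoned site (not: is a mobile business with no fixed premises) → Commercial Permit not required.
Rule 5: does not offer overnight accommodation → General Business Registration not required.
Rule 6: floor area 6,800 square feet < 11,700 square feet; seating 62 > 34; vehicles 12 ≥ 5 → Large Premises Certificate not required.
Rule 7: floor area 6,800 square feet > 4,300 square feet; vehicles 12 ≤ 21 → General Business License required.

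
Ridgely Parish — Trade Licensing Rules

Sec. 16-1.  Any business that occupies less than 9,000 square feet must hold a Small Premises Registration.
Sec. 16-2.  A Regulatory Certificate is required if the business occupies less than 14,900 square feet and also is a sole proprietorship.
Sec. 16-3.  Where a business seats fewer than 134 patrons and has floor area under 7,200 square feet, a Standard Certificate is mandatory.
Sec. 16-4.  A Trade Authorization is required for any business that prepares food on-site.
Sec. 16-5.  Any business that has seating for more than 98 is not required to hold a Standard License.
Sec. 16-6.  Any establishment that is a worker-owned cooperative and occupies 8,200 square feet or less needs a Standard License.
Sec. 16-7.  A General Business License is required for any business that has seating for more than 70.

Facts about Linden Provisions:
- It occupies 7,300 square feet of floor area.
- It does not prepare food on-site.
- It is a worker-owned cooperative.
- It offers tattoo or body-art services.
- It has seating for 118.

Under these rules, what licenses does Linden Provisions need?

Sec. 16-1. floor area 7,300 square feet < 9,000 square feet → Small Premises Registration required.
Sec. 16-2. floor area 7,300 square feet < 14,900 square feet; is a worker-owned cooperative (not: is a sole proprietorship) → Regulatory Certificate not required.
Sec. 16-3. seating 118 < 134; floor area 7,300 square feet ≥ 7,200 square feet → Standard Certificate not required.
Sec. 16-4. does not prepare food on-site → Trade Authorization not required.
Sec. 16-5. seating 118 > 98 → exempt from Standard License.
Sec. 16-6. is a worker-owned cooperative; floor area 7,300 square feet ≤ 8,200 square feet → Standard License required.
Sec. 16-7. seating 118 > 70 → General Business License required.

General Business License, Small Premises Registration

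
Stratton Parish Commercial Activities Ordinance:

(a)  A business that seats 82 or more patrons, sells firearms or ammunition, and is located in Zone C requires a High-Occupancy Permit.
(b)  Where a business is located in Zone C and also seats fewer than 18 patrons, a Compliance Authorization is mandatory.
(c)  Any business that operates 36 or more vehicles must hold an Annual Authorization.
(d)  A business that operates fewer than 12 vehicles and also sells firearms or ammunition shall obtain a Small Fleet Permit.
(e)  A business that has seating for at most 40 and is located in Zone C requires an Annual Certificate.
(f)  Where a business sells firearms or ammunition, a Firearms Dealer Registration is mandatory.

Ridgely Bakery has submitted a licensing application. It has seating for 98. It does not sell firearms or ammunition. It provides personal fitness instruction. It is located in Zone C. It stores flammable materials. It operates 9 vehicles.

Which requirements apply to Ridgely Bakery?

None

(a) seating 98 ≥ 82; does not sell firearms or ammunition; is located in Zone C → High-Occupancy Permit not required.
(b) is located in Zone C; seating 98 ≥ 18 → Compliance Authorization not required.
(c) vehicles 9 < 36 → Annual Authorization not required.
(d) vehicles 9 < 12; does not sell firearms or ammunition → Small Fleet Permit not required.
(e) seating 98 > 40; is located in Zone C → Annual Certificate not required.
(f) does not sell firearms or ammunition → Firearms Dealer Registration not required.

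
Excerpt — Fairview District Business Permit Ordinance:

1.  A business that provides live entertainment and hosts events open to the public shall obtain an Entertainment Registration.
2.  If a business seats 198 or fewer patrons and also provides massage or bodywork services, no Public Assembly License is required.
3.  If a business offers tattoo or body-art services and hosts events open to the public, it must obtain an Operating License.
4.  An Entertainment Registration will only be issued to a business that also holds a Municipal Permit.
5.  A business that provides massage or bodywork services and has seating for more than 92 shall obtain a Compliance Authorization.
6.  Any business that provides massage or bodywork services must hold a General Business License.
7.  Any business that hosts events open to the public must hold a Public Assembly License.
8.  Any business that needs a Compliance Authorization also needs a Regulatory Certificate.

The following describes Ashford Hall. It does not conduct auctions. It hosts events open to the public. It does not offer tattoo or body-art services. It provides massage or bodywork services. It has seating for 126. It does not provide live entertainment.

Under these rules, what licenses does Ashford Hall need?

1. does not provide live entertainment; hosts events open to the public → Entertainment Registration not required.
2. seating 126 ≤ 198; provides massage or bodywork services → exempt from Public Assembly License.
3. does not offer tattoo or body-art services; hosts events open to the public → Operating License not required.
4. Entertainment Registration is not required → no effect.
5. provides massage or bodywork services; seating 126 > 92 → Compliance Authorization required.
6. provides massage or bodywork services → General Business License required.
7. hosts events open to the public → Public Assembly License required.
8. Compliance Authorization is required → Regulatory Certificate also required.

Compliance Authorization, General Business License, Regulatory Certificate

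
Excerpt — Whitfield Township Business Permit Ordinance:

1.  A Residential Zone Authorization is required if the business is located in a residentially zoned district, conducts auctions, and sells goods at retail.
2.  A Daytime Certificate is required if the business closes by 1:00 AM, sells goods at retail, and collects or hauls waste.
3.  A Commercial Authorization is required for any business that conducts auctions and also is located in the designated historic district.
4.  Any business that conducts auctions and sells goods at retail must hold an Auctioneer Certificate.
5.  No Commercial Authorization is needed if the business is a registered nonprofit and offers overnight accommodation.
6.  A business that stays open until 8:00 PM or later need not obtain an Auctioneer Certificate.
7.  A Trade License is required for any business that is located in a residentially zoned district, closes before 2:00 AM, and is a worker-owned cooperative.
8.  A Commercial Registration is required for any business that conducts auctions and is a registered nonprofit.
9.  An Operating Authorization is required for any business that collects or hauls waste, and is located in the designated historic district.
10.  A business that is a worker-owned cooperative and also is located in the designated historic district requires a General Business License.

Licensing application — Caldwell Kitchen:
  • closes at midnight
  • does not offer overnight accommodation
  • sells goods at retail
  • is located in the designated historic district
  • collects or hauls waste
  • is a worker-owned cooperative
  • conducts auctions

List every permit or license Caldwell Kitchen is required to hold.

1. is located in the designated historic district (not: is located in a residentially zoned district); conducts auctions; sells goods at retail → Residential Zone Authorization not required.
2. closes midnight, at/before 1:00 AM; sells goods at retail; collects or hauls waste → Daytime Certificate required.
3. conducts auctions; is located in the designated historic district → Commercial Authorization required.
4. conducts auctions; sells goods at retail → Auctioneer Certificate required.
5. is a worker-owned cooperative (not: is a registered nonprofit); does not offer overnight accommodation → Commercial Authorization exemption does not apply.
6. closes midnight, after 8:00 PM → exempt from Auctioneer Certificate.
7. is located in the designated historic district (not: is located in a residentially zoned district); closes midnight, at/before 2:00 AM; is a worker-owned cooperative → Trade License not required.
8. conducts auctions; is a worker-owned cooperative (not: is a registered nonprofit) → Commercial Registration not required.
9. collects or hauls waste; is located in the designated historic district → Operating Authorization required.
10. is a worker-owned cooperative; is located in the designated historic district → General Business License required.

Commercial Authorization, Daytime Certificate, General Business License, Operating Authorization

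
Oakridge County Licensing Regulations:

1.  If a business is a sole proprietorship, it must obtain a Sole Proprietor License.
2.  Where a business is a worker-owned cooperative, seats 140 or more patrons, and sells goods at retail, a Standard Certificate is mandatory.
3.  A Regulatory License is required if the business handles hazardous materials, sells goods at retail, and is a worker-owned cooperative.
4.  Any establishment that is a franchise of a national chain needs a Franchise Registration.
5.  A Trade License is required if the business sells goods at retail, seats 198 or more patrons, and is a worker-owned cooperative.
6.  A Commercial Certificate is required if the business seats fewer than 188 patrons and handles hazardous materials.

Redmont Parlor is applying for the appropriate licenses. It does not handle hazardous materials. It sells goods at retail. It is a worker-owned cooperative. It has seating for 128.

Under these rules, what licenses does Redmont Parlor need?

1. is a worker-owned cooperative (not: is a sole proprietorship) → Sole Proprietor License not required.
2. is a worker-owned cooperative; seating 128 < 140; sells goods at retail → Standard Certificate not required.
3. does not handle hazardous materials; sells goods at retail; is a worker-owned cooperative → Regulatory License not required.
4. is a worker-owned cooperative (not: is a franchise of a national chain) → Franchise Registration not required.
5. sells goods at retail; seating 128 < 198; is a worker-owned cooperative → Trade License not required.
6. seating 128 < 188; does not handle hazardous materials → Commercial Certificate not required.

None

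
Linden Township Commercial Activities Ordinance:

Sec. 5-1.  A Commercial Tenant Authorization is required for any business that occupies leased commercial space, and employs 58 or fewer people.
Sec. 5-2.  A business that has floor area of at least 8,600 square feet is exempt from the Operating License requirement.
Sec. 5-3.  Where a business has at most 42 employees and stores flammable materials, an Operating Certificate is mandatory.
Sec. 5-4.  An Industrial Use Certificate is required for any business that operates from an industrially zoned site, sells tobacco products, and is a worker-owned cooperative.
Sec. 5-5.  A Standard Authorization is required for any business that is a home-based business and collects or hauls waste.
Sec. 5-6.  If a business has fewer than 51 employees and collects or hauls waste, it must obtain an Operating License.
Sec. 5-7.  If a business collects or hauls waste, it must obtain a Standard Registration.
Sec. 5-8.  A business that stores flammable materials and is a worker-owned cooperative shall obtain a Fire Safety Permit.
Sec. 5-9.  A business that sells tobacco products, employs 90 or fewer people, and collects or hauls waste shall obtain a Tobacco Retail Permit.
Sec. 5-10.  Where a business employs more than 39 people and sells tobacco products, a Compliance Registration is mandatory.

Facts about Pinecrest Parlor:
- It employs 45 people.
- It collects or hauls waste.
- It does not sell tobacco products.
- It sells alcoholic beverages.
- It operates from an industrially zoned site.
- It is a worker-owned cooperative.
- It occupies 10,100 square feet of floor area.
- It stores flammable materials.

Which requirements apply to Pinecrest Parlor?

Sec. 5-1. operates from an industrially zoned site (not: occupies leased commercial space); employees 45 ≤ 58 → Commercial Tenant Authorization not required.
Sec. 5-2. floor area 10,100 square feet ≥ 8,600 square feet → exempt from Operating License.
Sec. 5-3. employees 45 > 42; stores flammable materials → Operating Certificate not required.
Sec. 5-4. operates from an industrially zoned site; does not sell tobacco products; is a worker-owned cooperative → Industrial Use Certificate not required.
Sec. 5-5. operates from an industrially zoned site (not: is a home-based business); collects or hauls waste → Standard Authorization not required.
Sec. 5-6. employees 45 < 51; collects or hauls waste → Operating License required.
Sec. 5-7. collects or hauls waste → Standard Registration required.
Sec. 5-8. stores flammable materials; is a worker-owned cooperative → Fire Safety Permit required.
Sec. 5-9. does not sell tobacco products; employees 45 ≤ 90; collects or hauls waste → Tobacco Retail Permit not required.
Sec. 5-10. employees 45 > 39; does not sell tobacco products → Compliance Registration not required.

Fire Safety Permit, Standard Registration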